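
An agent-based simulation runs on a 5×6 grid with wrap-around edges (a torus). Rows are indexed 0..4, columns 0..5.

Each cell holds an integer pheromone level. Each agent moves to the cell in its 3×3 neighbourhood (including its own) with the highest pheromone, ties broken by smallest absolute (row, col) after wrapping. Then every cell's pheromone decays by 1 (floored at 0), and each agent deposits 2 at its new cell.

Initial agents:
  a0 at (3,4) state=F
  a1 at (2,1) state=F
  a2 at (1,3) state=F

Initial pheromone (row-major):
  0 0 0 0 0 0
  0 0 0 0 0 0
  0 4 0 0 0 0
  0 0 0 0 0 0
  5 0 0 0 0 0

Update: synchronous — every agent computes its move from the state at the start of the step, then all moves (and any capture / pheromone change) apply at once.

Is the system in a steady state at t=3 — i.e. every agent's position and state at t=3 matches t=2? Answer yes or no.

t=1: a0@(2,3) a1@(2,1) a2@(0,2) | pheromone: 0 0 2 0 0 0 / 0 0 0 0 0 0 / 0 5 0 2 0 0 / 0 0 0 0 0 0 / 4 0 0 0 0 0
t=2: a0@(2,3) a1@(2,1) a2@(0,2) | pheromone: 0 0 3 0 0 0 / 0 0 0 0 0 0 / 0 6 0 3 0 0 / 0 0 0 0 0 0 / 3 0 0 0 0 0
t=3: a0@(2,3) a1@(2,1) a2@(0,2) | pheromone: 0 0 4 0 0 0 / 0 0 0 0 0 0 / 0 7 0 4 0 0 / 0 0 0 0 0 0 / 2 0 0 0 0 0

yes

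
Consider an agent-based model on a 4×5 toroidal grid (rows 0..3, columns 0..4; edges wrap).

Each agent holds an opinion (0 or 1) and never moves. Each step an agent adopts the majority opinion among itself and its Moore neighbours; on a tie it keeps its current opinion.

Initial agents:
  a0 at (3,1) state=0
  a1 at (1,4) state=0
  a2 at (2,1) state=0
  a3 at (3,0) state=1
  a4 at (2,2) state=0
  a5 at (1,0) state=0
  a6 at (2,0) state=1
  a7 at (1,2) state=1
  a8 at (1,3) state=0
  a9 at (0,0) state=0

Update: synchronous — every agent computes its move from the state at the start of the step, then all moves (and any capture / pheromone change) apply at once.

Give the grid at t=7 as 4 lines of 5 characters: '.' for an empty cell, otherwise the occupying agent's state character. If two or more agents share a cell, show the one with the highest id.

0....
0.000
000..
00...

t=1: a0@(3,1):0 a1@(1,4):0 a2@(2,1):0 a3@(3,0):0 a4@(2,2):0 a5@(1,0):0 a6@(2,0):0 a7@(1,2):0 a8@(1,3):0 a9@(0,0):0
t=2: (unchanged — steady state)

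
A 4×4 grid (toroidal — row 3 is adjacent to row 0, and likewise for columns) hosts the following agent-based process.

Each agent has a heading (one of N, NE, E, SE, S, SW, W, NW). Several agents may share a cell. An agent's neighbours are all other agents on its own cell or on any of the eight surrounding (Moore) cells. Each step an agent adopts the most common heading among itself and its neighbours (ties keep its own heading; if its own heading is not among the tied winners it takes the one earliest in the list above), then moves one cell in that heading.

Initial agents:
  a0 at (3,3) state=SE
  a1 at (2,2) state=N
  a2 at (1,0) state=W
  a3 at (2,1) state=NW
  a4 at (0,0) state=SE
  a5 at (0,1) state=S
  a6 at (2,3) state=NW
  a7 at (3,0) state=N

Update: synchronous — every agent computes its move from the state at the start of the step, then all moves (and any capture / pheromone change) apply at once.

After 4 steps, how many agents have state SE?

8

t=1: a0@(0,0):SE a1@(1,1):NW a2@(0,3):NW a3@(1,1):N a4@(1,1):SE a5@(1,1):S a6@(1,3):N a7@(0,1):SE
t=2: a0@(1,1):SE a1@(2,2):SE a2@(3,2):NW a3@(2,2):SE a4@(2,2):SE a5@(2,2):SE a6@(0,3):N a7@(1,2):SE
t=3: a0@(2,2):SE a1@(3,3):SE a2@(0,3):SE a3@(3,3):SE a4@(3,3):SE a5@(3,3):SE a6@(3,3):N a7@(2,3):SE
t=4: a0@(3,3):SE a1@(0,0):SE a2@(1,0):SE a3@(0,0):SE a4@(0,0):SE a5@(0,0):SE a6@(0,0):SE a7@(3,0):SE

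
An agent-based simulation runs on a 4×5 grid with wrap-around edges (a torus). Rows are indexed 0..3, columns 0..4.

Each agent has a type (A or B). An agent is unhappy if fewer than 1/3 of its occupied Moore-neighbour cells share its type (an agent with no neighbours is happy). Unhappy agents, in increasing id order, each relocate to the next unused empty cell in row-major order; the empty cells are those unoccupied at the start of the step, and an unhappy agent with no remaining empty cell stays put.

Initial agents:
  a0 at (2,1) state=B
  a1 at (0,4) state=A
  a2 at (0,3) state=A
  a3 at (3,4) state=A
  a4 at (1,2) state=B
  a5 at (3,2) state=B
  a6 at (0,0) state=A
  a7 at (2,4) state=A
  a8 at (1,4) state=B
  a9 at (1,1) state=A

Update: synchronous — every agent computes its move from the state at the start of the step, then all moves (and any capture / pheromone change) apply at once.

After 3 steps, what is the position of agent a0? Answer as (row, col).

t=1: a0@(2,1):B a1@(0,4):A a2@(0,3):A a3@(3,4):A a4@(1,2):B a5@(3,2):B a6@(0,0):A a7@(2,4):A a8@(0,1):B a9@(1,1):A
t=2: a0@(2,1):B a1@(0,4):A a2@(0,3):A a3@(3,4):A a4@(1,2):B a5@(3,2):B a6@(0,0):A a7@(2,4):A a8@(0,1):B a9@(0,2):A
t=3: a0@(2,1):B a1@(0,4):A a2@(0,3):A a3@(3,4):A a4@(1,2):B a5@(3,2):B a6@(0,0):A a7@(2,4):A a8@(0,1):B a9@(1,0):A

(2, 1)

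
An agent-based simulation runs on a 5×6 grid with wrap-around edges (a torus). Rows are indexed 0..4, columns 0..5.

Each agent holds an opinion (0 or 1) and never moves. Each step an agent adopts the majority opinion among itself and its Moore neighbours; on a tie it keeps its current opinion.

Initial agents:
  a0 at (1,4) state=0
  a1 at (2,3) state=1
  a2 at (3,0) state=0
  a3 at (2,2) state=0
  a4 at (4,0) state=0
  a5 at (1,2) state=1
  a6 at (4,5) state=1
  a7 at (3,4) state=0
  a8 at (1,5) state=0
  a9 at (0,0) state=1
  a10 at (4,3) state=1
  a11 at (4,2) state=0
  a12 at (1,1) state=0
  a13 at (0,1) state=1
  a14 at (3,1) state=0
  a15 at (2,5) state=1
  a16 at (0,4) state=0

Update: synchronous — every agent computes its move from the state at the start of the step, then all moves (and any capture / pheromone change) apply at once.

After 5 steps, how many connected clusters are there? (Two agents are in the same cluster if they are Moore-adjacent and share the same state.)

2

t=1: a0@(1,4):0 a1@(2,3):0 a2@(3,0):0 a3@(2,2):0 a4@(4,0):0 a5@(1,2):1 a6@(4,5):0 a7@(3,4):1 a8@(1,5):0 a9@(0,0):1 a10@(4,3):0 a11@(4,2):0 a12@(1,1):1 a13@(0,1):1 a14@(3,1):0 a15@(2,5):0 a16@(0,4):0
t=2: a0@(1,4):0 a1@(2,3):0 a2@(3,0):0 a3@(2,2):0 a4@(4,0):0 a5@(1,2):1 a6@(4,5):0 a7@(3,4):0 a8@(1,5):0 a9@(0,0):1 a10@(4,3):0 a11@(4,2):0 a12@(1,1):1 a13@(0,1):1 a14@(3,1):0 a15@(2,5):0 a16@(0,4):0
t=3: (unchanged — steady state)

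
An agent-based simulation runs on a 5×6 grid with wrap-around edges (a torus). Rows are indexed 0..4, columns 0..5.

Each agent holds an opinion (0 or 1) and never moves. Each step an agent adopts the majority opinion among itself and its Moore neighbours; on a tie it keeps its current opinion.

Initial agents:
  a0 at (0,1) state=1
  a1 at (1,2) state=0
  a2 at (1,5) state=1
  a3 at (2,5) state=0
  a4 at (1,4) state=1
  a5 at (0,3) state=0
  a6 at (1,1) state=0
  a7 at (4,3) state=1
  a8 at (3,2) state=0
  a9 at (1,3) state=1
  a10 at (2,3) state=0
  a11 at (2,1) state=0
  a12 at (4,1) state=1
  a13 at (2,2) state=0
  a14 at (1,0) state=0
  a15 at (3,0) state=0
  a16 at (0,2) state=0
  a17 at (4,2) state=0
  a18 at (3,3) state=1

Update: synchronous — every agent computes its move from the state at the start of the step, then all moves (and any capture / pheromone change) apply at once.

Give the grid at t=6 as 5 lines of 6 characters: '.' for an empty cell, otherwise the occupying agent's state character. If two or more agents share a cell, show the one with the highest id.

.000..
000000
.000.0
0.00..
.000..

t=1: a0@(0,1):0 a1@(1,2):0 a2@(1,5):1 a3@(2,5):0 a4@(1,4):1 a5@(0,3):0 a6@(1,1):0 a7@(4,3):0 a8@(3,2):0 a9@(1,3):0 a10@(2,3):0 a11@(2,1):0 a12@(4,1):0 a13@(2,2):0 a14@(1,0):0 a15@(3,0):0 a16@(0,2):0 a17@(4,2):0 a18@(3,3):0
t=2: a0@(0,1):0 a1@(1,2):0 a2@(1,5):1 a3@(2,5):0 a4@(1,4):0 a5@(0,3):0 a6@(1,1):0 a7@(4,3):0 a8@(3,2):0 a9@(1,3):0 a10@(2,3):0 a11@(2,1):0 a12@(4,1):0 a13@(2,2):0 a14@(1,0):0 a15@(3,0):0 a16@(0,2):0 a17@(4,2):0 a18@(3,3):0
t=3: a0@(0,1):0 a1@(1,2):0 a2@(1,5):0 a3@(2,5):0 a4@(1,4):0 a5@(0,3):0 a6@(1,1):0 a7@(4,3):0 a8@(3,2):0 a9@(1,3):0 a10@(2,3):0 a11@(2,1):0 a12@(4,1):0 a13@(2,2):0 a14@(1,0):0 a15@(3,0):0 a16@(0,2):0 a17@(4,2):0 a18@(3,3):0
t=4: (unchanged — steady state)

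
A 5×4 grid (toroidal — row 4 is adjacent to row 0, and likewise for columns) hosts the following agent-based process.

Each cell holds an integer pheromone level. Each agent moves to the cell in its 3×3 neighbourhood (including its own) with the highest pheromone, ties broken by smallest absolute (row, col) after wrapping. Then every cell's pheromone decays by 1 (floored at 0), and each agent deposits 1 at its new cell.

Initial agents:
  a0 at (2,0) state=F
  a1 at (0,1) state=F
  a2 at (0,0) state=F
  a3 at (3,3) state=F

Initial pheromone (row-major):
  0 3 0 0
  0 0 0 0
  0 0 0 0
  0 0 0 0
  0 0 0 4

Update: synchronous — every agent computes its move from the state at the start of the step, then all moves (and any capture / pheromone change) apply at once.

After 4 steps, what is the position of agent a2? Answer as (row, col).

(4, 3)

t=1: a0@(1,0) a1@(0,1) a2@(4,3) a3@(4,3) | pheromone: 0 3 0 0 / 1 0 0 0 / 0 0 0 0 / 0 0 0 0 / 0 0 0 5
t=2: a0@(0,1) a1@(0,1) a2@(4,3) a3@(4,3) | pheromone: 0 4 0 0 / 0 0 0 0 / 0 0 0 0 / 0 0 0 0 / 0 0 0 6
t=3: a0@(0,1) a1@(0,1) a2@(4,3) a3@(4,3) | pheromone: 0 5 0 0 / 0 0 0 0 / 0 0 0 0 / 0 0 0 0 / 0 0 0 7
t=4: a0@(0,1) a1@(0,1) a2@(4,3) a3@(4,3) | pheromone: 0 6 0 0 / 0 0 0 0 / 0 0 0 0 / 0 0 0 0 / 0 0 0 8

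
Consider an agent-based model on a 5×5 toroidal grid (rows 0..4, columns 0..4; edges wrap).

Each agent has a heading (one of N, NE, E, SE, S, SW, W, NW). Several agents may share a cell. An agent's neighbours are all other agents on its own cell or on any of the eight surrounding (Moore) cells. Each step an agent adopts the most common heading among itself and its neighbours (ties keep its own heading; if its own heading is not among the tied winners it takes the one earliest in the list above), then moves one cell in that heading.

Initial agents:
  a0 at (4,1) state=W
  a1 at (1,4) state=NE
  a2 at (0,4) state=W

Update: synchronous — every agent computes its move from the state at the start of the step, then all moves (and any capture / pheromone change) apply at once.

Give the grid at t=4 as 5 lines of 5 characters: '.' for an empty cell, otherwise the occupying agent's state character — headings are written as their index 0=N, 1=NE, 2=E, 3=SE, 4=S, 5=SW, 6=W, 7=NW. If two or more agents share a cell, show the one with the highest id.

6....
.....
...1.
.....
..6..

t=1: a0@(4,0):W a1@(0,0):NE a2@(0,3):W
t=2: a0@(4,4):W a1@(4,1):NE a2@(0,2):W
t=3: a0@(4,3):W a1@(3,2):NE a2@(0,1):W
t=4: a0@(4,2):W a1@(2,3):NE a2@(0,0):W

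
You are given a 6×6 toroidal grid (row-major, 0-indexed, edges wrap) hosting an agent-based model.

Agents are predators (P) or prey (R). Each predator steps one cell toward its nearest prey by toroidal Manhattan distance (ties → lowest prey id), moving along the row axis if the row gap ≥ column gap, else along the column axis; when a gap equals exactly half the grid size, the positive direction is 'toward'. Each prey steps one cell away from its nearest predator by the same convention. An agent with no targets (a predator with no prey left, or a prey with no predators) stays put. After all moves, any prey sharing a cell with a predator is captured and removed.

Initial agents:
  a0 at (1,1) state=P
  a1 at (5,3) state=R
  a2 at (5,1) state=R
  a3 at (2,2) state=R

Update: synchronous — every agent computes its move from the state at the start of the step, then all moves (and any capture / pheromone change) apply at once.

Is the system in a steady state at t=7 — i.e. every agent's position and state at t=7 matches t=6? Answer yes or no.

no

t=1: a0@(0,1):P a1@(4,3):R a2@(4,1):R a3@(3,2):R
t=2: a0@(5,1):P a1@(3,3):R a2@(3,1):R a3@(2,2):R
t=3: a0@(4,1):P a1@(2,3):R a2@(2,1):R a3@(1,2):R
t=4: a0@(3,1):P a1@(1,3):R a2@(1,1):R a3@(0,2):R
t=5: a0@(2,1):P a1@(0,3):R a2@(0,1):R a3@(5,2):R
t=6: a0@(1,1):P a1@(5,3):R a2@(5,1):R a3@(4,2):R
t=7: a0@(0,1):P a1@(4,3):R a2@(4,1):R a3@(3,2):R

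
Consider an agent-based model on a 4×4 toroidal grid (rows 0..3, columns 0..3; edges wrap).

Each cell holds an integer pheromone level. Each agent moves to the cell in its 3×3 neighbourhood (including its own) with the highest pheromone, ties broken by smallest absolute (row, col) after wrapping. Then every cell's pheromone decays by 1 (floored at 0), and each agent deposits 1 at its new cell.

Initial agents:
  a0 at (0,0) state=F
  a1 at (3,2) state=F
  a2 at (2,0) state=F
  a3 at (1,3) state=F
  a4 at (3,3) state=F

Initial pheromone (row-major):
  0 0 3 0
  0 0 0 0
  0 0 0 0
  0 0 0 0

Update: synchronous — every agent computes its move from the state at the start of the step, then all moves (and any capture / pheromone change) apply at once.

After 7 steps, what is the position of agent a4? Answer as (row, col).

t=1: a0@(0,0) a1@(0,2) a2@(1,0) a3@(0,2) a4@(0,2) | pheromone: 1 0 5 0 / 1 0 0 0 / 0 0 0 0 / 0 0 0 0
t=2: a0@(0,0) a1@(0,2) a2@(0,0) a3@(0,2) a4@(0,2) | pheromone: 2 0 7 0 / 0 0 0 0 / 0 0 0 0 / 0 0 0 0
t=3: a0@(0,0) a1@(0,2) a2@(0,0) a3@(0,2) a4@(0,2) | pheromone: 3 0 9 0 / 0 0 0 0 / 0 0 0 0 / 0 0 0 0
t=4: a0@(0,0) a1@(0,2) a2@(0,0) a3@(0,2) a4@(0,2) | pheromone: 4 0 11 0 / 0 0 0 0 / 0 0 0 0 / 0 0 0 0
t=5: a0@(0,0) a1@(0,2) a2@(0,0) a3@(0,2) a4@(0,2) | pheromone: 5 0 13 0 / 0 0 0 0 / 0 0 0 0 / 0 0 0 0
t=6: a0@(0,0) a1@(0,2) a2@(0,0) a3@(0,2) a4@(0,2) | pheromone: 6 0 15 0 / 0 0 0 0 / 0 0 0 0 / 0 0 0 0
t=7: a0@(0,0) a1@(0,2) a2@(0,0) a3@(0,2) a4@(0,2) | pheromone: 7 0 17 0 / 0 0 0 0 / 0 0 0 0 / 0 0 0 0

(0, 2)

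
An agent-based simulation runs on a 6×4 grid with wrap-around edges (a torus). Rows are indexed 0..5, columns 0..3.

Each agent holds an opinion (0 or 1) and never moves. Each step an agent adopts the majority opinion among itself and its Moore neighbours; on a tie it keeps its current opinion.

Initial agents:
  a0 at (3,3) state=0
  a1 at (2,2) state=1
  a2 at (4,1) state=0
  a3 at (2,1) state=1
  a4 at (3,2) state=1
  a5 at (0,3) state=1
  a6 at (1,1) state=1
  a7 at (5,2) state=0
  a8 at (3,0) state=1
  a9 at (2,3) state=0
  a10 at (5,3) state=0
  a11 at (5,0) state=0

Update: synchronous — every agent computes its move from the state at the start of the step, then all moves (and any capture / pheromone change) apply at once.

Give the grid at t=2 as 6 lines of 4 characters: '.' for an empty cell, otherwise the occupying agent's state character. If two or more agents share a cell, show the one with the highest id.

t=1: a0@(3,3):1 a1@(2,2):1 a2@(4,1):0 a3@(2,1):1 a4@(3,2):1 a5@(0,3):0 a6@(1,1):1 a7@(5,2):0 a8@(3,0):0 a9@(2,3):1 a10@(5,3):0 a11@(5,0):0
t=2: a0@(3,3):1 a1@(2,2):1 a2@(4,1):0 a3@(2,1):1 a4@(3,2):1 a5@(0,3):0 a6@(1,1):1 a7@(5,2):0 a8@(3,0):1 a9@(2,3):1 a10@(5,3):0 a11@(5,0):0

...0
.1..
.111
1.11
.0..
0.00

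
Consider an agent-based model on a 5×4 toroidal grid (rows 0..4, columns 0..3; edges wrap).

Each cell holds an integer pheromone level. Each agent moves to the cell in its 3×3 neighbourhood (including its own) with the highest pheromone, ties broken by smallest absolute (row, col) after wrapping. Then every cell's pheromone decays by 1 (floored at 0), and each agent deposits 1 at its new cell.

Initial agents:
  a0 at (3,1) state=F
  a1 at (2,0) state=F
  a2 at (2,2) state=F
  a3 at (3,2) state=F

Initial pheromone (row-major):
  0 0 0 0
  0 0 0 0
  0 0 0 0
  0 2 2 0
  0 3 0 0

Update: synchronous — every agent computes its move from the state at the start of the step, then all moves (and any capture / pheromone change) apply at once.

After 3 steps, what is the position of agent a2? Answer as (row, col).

(4, 1)

t=1: a0@(4,1) a1@(3,1) a2@(3,1) a3@(4,1) | pheromone: 0 0 0 0 / 0 0 0 0 / 0 0 0 0 / 0 3 1 0 / 0 4 0 0
t=2: a0@(4,1) a1@(4,1) a2@(4,1) a3@(4,1) | pheromone: 0 0 0 0 / 0 0 0 0 / 0 0 0 0 / 0 2 0 0 / 0 7 0 0
t=3: a0@(4,1) a1@(4,1) a2@(4,1) a3@(4,1) | pheromone: 0 0 0 0 / 0 0 0 0 / 0 0 0 0 / 0 1 0 0 / 0 10 0 0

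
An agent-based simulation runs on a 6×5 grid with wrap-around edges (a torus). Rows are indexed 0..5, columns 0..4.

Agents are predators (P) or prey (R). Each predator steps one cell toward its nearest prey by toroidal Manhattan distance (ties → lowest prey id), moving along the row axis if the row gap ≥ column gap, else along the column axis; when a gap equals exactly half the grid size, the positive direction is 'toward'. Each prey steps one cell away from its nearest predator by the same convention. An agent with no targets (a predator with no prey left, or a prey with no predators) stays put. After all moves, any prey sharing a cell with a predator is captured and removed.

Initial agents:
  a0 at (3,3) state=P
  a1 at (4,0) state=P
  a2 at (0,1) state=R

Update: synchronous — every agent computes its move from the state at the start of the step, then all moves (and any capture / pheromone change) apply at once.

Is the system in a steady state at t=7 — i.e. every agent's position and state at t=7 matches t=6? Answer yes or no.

no

t=1: a0@(4,3):P a1@(5,0):P a2@(1,1):R
t=2: a0@(5,3):P a1@(0,0):P a2@(2,1):R
t=3: a0@(0,3):P a1@(1,0):P a2@(3,1):R
t=4: a0@(1,3):P a1@(2,0):P a2@(4,1):R
t=5: a0@(2,3):P a1@(3,0):P a2@(5,1):R
t=6: a0@(3,3):P a1@(4,0):P a2@(0,1):R
t=7: a0@(4,3):P a1@(5,0):P a2@(1,1):R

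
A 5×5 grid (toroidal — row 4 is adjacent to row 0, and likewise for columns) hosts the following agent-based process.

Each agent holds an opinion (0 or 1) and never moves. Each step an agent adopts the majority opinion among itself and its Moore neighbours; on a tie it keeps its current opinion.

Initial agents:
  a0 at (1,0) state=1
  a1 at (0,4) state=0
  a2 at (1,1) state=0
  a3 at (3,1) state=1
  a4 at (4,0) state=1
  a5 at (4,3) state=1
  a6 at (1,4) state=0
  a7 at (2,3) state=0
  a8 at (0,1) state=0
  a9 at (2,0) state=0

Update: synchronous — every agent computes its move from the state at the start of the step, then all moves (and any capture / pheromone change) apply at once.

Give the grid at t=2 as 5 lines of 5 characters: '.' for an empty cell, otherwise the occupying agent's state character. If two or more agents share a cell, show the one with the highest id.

.0..1
00..0
0..0.
.1...
1..1.

t=1: a0@(1,0):0 a1@(0,4):1 a2@(1,1):0 a3@(3,1):1 a4@(4,0):1 a5@(4,3):1 a6@(1,4):0 a7@(2,3):0 a8@(0,1):0 a9@(2,0):0
t=2: (unchanged — steady state)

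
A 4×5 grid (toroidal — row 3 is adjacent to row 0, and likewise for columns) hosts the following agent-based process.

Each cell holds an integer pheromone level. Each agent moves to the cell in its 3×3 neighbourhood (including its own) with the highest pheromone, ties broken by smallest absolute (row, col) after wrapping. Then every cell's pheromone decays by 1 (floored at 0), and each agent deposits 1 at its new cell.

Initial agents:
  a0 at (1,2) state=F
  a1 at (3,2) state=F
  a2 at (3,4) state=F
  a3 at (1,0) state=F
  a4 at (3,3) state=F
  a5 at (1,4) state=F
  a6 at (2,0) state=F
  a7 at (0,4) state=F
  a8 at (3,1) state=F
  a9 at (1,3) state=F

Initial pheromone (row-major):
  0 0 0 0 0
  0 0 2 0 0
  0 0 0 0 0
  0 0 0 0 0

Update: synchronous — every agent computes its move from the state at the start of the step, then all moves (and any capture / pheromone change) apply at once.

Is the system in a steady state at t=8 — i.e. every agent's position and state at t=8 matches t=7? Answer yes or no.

t=1: a0@(1,2) a1@(0,1) a2@(0,0) a3@(0,0) a4@(0,2) a5@(0,0) a6@(1,0) a7@(0,0) a8@(0,0) a9@(1,2) | pheromone: 5 1 1 0 0 / 1 0 3 0 0 / 0 0 0 0 0 / 0 0 0 0 0
t=2: a0@(1,2) a1@(0,0) a2@(0,0) a3@(0,0) a4@(1,2) a5@(0,0) a6@(0,0) a7@(0,0) a8@(0,0) a9@(1,2) | pheromone: 11 0 0 0 0 / 0 0 5 0 0 / 0 0 0 0 0 / 0 0 0 0 0
t=3: a0@(1,2) a1@(0,0) a2@(0,0) a3@(0,0) a4@(1,2) a5@(0,0) a6@(0,0) a7@(0,0) a8@(0,0) a9@(1,2) | pheromone: 17 0 0 0 0 / 0 0 7 0 0 / 0 0 0 0 0 / 0 0 0 0 0
t=4: a0@(1,2) a1@(0,0) a2@(0,0) a3@(0,0) a4@(1,2) a5@(0,0) a6@(0,0) a7@(0,0) a8@(0,0) a9@(1,2) | pheromone: 23 0 0 0 0 / 0 0 9 0 0 / 0 0 0 0 0 / 0 0 0 0 0
t=5: a0@(1,2) a1@(0,0) a2@(0,0) a3@(0,0) a4@(1,2) a5@(0,0) a6@(0,0) a7@(0,0) a8@(0,0) a9@(1,2) | pheromone: 29 0 0 0 0 / 0 0 11 0 0 / 0 0 0 0 0 / 0 0 0 0 0
t=6: a0@(1,2) a1@(0,0) a2@(0,0) a3@(0,0) a4@(1,2) a5@(0,0) a6@(0,0) a7@(0,0) a8@(0,0) a9@(1,2) | pheromone: 35 0 0 0 0 / 0 0 13 0 0 / 0 0 0 0 0 / 0 0 0 0 0
t=7: a0@(1,2) a1@(0,0) a2@(0,0) a3@(0,0) a4@(1,2) a5@(0,0) a6@(0,0) a7@(0,0) a8@(0,0) a9@(1,2) | pheromone: 41 0 0 0 0 / 0 0 15 0 0 / 0 0 0 0 0 / 0 0 0 0 0
t=8: a0@(1,2) a1@(0,0) a2@(0,0) a3@(0,0) a4@(1,2) a5@(0,0) a6@(0,0) a7@(0,0) a8@(0,0) a9@(1,2) | pheromone: 47 0 0 0 0 / 0 0 17 0 0 / 0 0 0 0 0 / 0 0 0 0 0

yes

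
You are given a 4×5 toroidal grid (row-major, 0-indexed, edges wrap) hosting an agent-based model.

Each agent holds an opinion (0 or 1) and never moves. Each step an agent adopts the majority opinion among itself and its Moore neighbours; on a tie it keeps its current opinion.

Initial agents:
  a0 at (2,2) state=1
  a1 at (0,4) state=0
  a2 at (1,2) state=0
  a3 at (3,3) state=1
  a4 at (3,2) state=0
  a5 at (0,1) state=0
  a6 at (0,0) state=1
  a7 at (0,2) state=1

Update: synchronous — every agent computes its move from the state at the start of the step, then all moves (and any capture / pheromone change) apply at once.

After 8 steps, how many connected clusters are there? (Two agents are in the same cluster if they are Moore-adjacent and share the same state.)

t=1: a0@(2,2):1 a1@(0,4):1 a2@(1,2):0 a3@(3,3):1 a4@(3,2):1 a5@(0,1):0 a6@(0,0):0 a7@(0,2):0
t=2: (unchanged — steady state)

2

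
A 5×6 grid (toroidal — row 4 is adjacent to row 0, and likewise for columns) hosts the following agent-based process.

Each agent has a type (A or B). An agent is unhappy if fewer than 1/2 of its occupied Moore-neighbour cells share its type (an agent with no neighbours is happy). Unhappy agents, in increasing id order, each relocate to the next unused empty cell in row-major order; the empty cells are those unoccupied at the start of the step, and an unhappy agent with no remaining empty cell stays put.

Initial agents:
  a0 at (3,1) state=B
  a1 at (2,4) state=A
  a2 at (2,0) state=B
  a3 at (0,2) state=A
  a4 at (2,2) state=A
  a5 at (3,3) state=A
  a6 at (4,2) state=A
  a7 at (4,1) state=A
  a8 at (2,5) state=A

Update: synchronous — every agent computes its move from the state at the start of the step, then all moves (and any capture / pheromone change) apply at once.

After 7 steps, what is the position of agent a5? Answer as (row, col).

(3, 3)

t=1: a0@(0,0):B a1@(2,4):A a2@(2,0):B a3@(0,2):A a4@(2,2):A a5@(3,3):A a6@(4,2):A a7@(4,1):A a8@(2,5):A
t=2: a0@(0,1):B a1@(2,4):A a2@(0,3):B a3@(0,2):A a4@(2,2):A a5@(3,3):A a6@(4,2):A a7@(4,1):A a8@(2,5):A
t=3: a0@(0,0):B a1@(2,4):A a2@(0,4):B a3@(0,2):A a4@(2,2):A a5@(3,3):A a6@(4,2):A a7@(4,1):A a8@(2,5):A
t=4: a0@(0,1):B a1@(2,4):A a2@(0,4):B a3@(0,2):A a4@(2,2):A a5@(3,3):A a6@(4,2):A a7@(4,1):A a8@(2,5):A
t=5: a0@(0,0):B a1@(2,4):A a2@(0,4):B a3@(0,2):A a4@(2,2):A a5@(3,3):A a6@(4,2):A a7@(4,1):A a8@(2,5):A
t=6: a0@(0,1):B a1@(2,4):A a2@(0,4):B a3@(0,2):A a4@(2,2):A a5@(3,3):A a6@(4,2):A a7@(4,1):A a8@(2,5):A
t=7: a0@(0,0):B a1@(2,4):A a2@(0,4):B a3@(0,2):A a4@(2,2):A a5@(3,3):A a6@(4,2):A a7@(4,1):A a8@(2,5):A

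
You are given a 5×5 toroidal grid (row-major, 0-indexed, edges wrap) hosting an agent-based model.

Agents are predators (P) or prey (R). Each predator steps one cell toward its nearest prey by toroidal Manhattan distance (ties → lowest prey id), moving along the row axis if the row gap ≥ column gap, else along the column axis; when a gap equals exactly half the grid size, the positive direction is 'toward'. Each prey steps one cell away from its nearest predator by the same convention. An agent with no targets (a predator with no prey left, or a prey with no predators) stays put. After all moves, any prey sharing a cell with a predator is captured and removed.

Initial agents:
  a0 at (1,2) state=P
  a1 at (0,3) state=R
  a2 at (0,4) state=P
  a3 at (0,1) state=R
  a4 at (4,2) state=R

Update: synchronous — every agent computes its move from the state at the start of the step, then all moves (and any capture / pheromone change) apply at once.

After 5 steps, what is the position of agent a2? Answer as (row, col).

(1, 2)

t=1: a0@(0,2):P a2@(0,3):P a3@(4,1):R a4@(3,2):R
t=2: a0@(4,2):P a2@(0,2):P a3@(3,1):R a4@(2,2):R
t=3: a0@(3,2):P a2@(1,2):P a3@(2,1):R
t=4: a0@(2,2):P a2@(2,2):P a3@(1,1):R
t=5: a0@(1,2):P a2@(1,2):P a3@(0,1):R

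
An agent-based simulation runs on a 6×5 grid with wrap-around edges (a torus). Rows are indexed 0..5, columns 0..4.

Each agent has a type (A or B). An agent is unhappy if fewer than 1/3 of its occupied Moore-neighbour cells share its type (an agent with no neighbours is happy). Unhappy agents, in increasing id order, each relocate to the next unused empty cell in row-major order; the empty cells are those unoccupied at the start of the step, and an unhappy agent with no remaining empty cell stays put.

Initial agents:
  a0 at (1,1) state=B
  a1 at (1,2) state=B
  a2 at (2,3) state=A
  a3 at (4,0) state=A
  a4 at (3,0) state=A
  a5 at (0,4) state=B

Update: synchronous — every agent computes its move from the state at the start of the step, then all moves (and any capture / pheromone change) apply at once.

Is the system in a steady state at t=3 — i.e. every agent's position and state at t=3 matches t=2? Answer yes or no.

no

t=1: a0@(1,1):B a1@(1,2):B a2@(0,0):A a3@(4,0):A a4@(3,0):A a5@(0,4):B
t=2: a0@(1,1):B a1@(1,2):B a2@(0,1):A a3@(4,0):A a4@(3,0):A a5@(0,2):B
t=3: a0@(1,1):B a1@(1,2):B a2@(0,0):A a3@(4,0):A a4@(3,0):A a5@(0,2):B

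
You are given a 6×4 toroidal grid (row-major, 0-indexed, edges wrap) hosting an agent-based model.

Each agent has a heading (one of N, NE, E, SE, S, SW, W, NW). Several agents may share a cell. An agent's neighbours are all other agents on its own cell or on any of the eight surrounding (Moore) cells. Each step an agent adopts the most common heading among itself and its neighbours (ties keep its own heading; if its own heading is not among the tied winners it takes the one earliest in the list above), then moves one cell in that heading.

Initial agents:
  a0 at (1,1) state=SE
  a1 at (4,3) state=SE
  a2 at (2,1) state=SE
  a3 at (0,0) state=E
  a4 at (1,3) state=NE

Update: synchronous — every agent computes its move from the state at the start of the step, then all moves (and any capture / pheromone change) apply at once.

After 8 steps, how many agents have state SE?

5

t=1: a0@(2,2):SE a1@(5,0):SE a2@(3,2):SE a3@(0,1):E a4@(0,0):NE
t=2: a0@(3,3):SE a1@(0,1):SE a2@(4,3):SE a3@(0,2):E a4@(5,1):NE
t=3: a0@(4,0):SE a1@(1,2):SE a2@(5,0):SE a3@(0,3):E a4@(4,2):NE
t=4: a0@(5,1):SE a1@(2,3):SE a2@(0,1):SE a3@(1,0):SE a4@(3,3):NE
t=5: a0@(0,2):SE a1@(3,0):SE a2@(1,2):SE a3@(2,1):SE a4@(2,0):NE
t=6: a0@(1,3):SE a1@(4,1):SE a2@(2,3):SE a3@(3,2):SE a4@(3,1):SE
t=7: a0@(2,0):SE a1@(5,2):SE a2@(3,0):SE a3@(4,3):SE a4@(4,2):SE
t=8: a0@(3,1):SE a1@(0,3):SE a2@(4,1):SE a3@(5,0):SE a4@(5,3):SE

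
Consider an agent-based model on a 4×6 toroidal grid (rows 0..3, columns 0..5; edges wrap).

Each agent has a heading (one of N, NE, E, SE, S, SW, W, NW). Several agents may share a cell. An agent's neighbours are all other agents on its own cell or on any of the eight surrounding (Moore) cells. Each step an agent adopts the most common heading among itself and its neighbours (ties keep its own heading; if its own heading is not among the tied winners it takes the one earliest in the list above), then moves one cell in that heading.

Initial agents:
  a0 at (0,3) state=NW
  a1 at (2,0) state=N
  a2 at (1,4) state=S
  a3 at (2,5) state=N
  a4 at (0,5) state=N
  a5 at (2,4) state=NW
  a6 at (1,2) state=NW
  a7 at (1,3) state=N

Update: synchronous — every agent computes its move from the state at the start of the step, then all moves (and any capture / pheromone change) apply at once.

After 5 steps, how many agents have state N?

t=1: a0@(3,2):NW a1@(1,0):N a2@(0,4):N a3@(1,5):N a4@(3,5):N a5@(1,4):N a6@(0,1):NW a7@(0,2):NW
t=2: a0@(2,1):NW a1@(0,0):N a2@(3,4):N a3@(0,5):N a4@(2,5):N a5@(0,4):N a6@(3,0):NW a7@(3,1):NW
t=3: a0@(1,0):NW a1@(3,0):N a2@(2,4):N a3@(3,5):N a4@(1,5):N a5@(3,4):N a6@(2,5):NW a7@(2,0):NW
t=4: a0@(0,5):NW a1@(2,0):N a2@(1,4):N a3@(2,5):N a4@(0,4):NW a5@(2,4):N a6@(1,5):N a7@(1,5):NW
t=5: a0@(3,4):NW a1@(1,0):N a2@(0,4):N a3@(1,5):N a4@(3,3):NW a5@(1,4):N a6@(0,5):N a7@(0,5):N

6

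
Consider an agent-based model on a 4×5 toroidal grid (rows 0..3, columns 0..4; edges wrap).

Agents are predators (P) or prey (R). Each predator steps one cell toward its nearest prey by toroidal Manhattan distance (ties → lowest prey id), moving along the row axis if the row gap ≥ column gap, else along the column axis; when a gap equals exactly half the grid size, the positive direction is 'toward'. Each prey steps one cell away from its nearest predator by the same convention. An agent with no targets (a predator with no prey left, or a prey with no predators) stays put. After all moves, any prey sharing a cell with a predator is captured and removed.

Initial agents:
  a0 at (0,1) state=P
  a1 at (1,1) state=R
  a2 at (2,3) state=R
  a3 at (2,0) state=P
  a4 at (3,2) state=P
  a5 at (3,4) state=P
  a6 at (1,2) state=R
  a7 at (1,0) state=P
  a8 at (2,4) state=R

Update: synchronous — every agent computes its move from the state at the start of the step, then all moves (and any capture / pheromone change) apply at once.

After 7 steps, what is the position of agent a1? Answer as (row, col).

(0, 1)

t=1: a0@(1,1):P a1@(2,1):R a3@(2,4):P a4@(2,2):P a5@(2,4):P a7@(1,1):P a8@(2,3):R
t=2: a0@(2,1):P a1@(3,1):R a3@(2,3):P a4@(2,1):P a5@(2,3):P a7@(2,1):P a8@(2,2):R
t=3: a0@(3,1):P a1@(0,1):R a3@(2,2):P a4@(3,1):P a5@(2,2):P a7@(3,1):P a8@(2,3):R
t=4: a0@(0,1):P a1@(1,1):R a3@(2,3):P a4@(0,1):P a5@(2,3):P a7@(0,1):P a8@(2,4):R
t=5: a0@(1,1):P a1@(2,1):R a3@(2,4):P a4@(1,1):P a5@(2,4):P a7@(1,1):P a8@(2,0):R
t=6: a0@(2,1):P a1@(3,1):R a3@(2,0):P a4@(2,1):P a5@(2,0):P a7@(2,1):P
t=7: a0@(3,1):P a1@(0,1):R a3@(3,0):P a4@(3,1):P a5@(3,0):P a7@(3,1):P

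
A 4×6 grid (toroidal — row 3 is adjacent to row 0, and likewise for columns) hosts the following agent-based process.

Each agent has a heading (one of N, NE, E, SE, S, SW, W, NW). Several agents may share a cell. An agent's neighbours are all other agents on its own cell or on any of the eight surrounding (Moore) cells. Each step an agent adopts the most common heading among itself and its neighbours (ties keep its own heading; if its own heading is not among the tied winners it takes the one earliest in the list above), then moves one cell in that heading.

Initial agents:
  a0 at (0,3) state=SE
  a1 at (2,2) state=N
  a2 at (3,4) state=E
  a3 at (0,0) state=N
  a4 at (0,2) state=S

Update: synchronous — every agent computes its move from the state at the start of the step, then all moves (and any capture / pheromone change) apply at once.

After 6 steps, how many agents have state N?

t=1: a0@(1,4):SE a1@(1,2):N a2@(3,5):E a3@(3,0):N a4@(1,2):S
t=2: a0@(2,5):SE a1@(0,2):N a2@(3,0):E a3@(2,0):N a4@(2,2):S
t=3: a0@(3,0):SE a1@(3,2):N a2@(3,1):E a3@(1,0):N a4@(3,2):S
t=4: a0@(0,1):SE a1@(2,2):N a2@(3,2):E a3@(0,0):N a4@(0,2):S
t=5: a0@(1,2):SE a1@(1,2):N a2@(3,3):E a3@(3,0):N a4@(1,2):S
t=6: a0@(2,3):SE a1@(0,2):N a2@(3,4):E a3@(2,0):N a4@(2,2):S

2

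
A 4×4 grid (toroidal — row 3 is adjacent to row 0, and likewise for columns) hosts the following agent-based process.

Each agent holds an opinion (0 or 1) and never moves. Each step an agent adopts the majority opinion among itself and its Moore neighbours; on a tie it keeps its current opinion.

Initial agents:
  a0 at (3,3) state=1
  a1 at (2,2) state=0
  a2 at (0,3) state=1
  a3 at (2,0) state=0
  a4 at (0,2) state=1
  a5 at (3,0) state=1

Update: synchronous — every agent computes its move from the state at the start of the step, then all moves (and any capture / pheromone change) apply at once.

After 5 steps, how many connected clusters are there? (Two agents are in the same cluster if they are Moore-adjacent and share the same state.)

2

t=1: a0@(3,3):1 a1@(2,2):0 a2@(0,3):1 a3@(2,0):1 a4@(0,2):1 a5@(3,0):1
t=2: (unchanged — steady state)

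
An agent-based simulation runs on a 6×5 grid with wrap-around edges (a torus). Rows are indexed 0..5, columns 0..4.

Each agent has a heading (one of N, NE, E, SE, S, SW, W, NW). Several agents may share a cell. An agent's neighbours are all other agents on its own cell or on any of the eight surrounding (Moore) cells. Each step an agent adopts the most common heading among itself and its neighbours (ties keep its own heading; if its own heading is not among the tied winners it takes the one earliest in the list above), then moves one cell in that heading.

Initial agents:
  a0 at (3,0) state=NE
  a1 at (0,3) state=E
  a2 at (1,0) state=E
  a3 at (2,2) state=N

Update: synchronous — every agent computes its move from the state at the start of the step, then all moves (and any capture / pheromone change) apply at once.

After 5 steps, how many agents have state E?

2

t=1: a0@(2,1):NE a1@(0,4):E a2@(1,1):E a3@(1,2):N
t=2: a0@(1,2):NE a1@(0,0):E a2@(1,2):E a3@(0,2):N
t=3: a0@(0,3):NE a1@(0,1):E a2@(1,3):E a3@(5,2):N
t=4: a0@(5,4):NE a1@(0,2):E a2@(1,4):E a3@(4,2):N
t=5: a0@(4,0):NE a1@(0,3):E a2@(1,0):E a3@(3,2):N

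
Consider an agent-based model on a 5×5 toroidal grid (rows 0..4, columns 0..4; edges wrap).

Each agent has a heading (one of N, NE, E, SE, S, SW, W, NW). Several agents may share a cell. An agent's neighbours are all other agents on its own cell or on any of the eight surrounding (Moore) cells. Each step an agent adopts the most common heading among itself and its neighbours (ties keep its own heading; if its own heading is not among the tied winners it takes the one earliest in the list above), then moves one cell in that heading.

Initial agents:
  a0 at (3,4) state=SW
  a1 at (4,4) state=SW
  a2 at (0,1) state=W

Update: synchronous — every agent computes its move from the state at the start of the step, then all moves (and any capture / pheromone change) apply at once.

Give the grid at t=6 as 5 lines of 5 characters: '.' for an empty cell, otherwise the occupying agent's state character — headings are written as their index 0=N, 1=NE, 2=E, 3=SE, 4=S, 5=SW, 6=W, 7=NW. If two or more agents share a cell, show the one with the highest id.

6..5.
.....
.....
.....
...5.

t=1: a0@(4,3):SW a1@(0,3):SW a2@(0,0):W
t=2: a0@(0,2):SW a1@(1,2):SW a2@(0,4):W
t=3: a0@(1,1):SW a1@(2,1):SW a2@(0,3):W
t=4: a0@(2,0):SW a1@(3,0):SW a2@(0,2):W
t=5: a0@(3,4):SW a1@(4,4):SW a2@(0,1):W
t=6: a0@(4,3):SW a1@(0,3):SW a2@(0,0):W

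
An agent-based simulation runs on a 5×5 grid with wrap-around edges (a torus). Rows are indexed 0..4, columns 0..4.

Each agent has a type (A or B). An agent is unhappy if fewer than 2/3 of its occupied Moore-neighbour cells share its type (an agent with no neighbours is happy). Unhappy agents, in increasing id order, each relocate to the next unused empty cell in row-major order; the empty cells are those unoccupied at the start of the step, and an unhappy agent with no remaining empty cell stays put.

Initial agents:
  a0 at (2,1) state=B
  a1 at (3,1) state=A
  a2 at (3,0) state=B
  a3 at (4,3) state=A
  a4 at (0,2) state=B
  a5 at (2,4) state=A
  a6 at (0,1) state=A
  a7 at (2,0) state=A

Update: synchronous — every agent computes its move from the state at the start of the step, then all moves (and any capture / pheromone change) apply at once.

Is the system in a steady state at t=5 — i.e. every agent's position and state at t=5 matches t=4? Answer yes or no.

t=1: a0@(0,0):B a1@(0,3):A a2@(0,4):B a3@(1,0):A a4@(1,1):B a5@(1,2):A a6@(1,3):A a7@(1,4):A
t=2: a0@(0,1):B a1@(0,3):A a2@(0,2):B a3@(2,0):A a4@(2,1):B a5@(1,2):A a6@(1,3):A a7@(2,2):A
t=3: a0@(0,0):B a1@(0,3):A a2@(0,4):B a3@(1,0):A a4@(1,1):B a5@(1,4):A a6@(1,3):A a7@(2,2):A
t=4: a0@(0,1):B a1@(0,3):A a2@(0,2):B a3@(1,2):A a4@(2,0):B a5@(2,1):A a6@(1,3):A a7@(2,3):A
t=5: a0@(0,0):B a1@(0,3):A a2@(0,4):B a3@(1,2):A a4@(1,0):B a5@(1,1):A a6@(1,3):A a7@(2,3):A

no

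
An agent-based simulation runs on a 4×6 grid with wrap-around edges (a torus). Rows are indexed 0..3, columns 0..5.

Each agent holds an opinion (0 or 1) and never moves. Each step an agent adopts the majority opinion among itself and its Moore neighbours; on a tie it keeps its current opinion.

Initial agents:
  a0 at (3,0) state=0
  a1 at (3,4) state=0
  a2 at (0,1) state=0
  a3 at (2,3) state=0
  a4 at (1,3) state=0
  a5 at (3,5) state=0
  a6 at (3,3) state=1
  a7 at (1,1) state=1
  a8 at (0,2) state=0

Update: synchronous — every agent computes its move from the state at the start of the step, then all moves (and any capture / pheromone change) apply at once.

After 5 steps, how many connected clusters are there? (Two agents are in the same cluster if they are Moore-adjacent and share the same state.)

t=1: a0@(3,0):0 a1@(3,4):0 a2@(0,1):0 a3@(2,3):0 a4@(1,3):0 a5@(3,5):0 a6@(3,3):0 a7@(1,1):0 a8@(0,2):0
t=2: (unchanged — steady state)

1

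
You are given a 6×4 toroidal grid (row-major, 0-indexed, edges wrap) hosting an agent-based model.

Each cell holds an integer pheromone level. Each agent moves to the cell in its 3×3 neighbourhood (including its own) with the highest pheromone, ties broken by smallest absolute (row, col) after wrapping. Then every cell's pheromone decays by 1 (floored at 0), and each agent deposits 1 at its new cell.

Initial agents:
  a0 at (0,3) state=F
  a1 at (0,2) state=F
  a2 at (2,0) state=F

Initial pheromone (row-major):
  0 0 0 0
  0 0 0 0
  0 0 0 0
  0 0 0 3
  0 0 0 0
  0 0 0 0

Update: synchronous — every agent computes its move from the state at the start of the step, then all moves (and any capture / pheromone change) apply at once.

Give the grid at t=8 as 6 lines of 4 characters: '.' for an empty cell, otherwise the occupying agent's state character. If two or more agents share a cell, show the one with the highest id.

t=1: a0@(0,0) a1@(0,1) a2@(3,3) | pheromone: 1 1 0 0 / 0 0 0 0 / 0 0 0 0 / 0 0 0 3 / 0 0 0 0 / 0 0 0 0
t=2: a0@(0,0) a1@(0,0) a2@(3,3) | pheromone: 2 0 0 0 / 0 0 0 0 / 0 0 0 0 / 0 0 0 3 / 0 0 0 0 / 0 0 0 0
t=3: a0@(0,0) a1@(0,0) a2@(3,3) | pheromone: 3 0 0 0 / 0 0 0 0 / 0 0 0 0 / 0 0 0 3 / 0 0 0 0 / 0 0 0 0
t=4: a0@(0,0) a1@(0,0) a2@(3,3) | pheromone: 4 0 0 0 / 0 0 0 0 / 0 0 0 0 / 0 0 0 3 / 0 0 0 0 / 0 0 0 0
t=5: a0@(0,0) a1@(0,0) a2@(3,3) | pheromone: 5 0 0 0 / 0 0 0 0 / 0 0 0 0 / 0 0 0 3 / 0 0 0 0 / 0 0 0 0
t=6: a0@(0,0) a1@(0,0) a2@(3,3) | pheromone: 6 0 0 0 / 0 0 0 0 / 0 0 0 0 / 0 0 0 3 / 0 0 0 0 / 0 0 0 0
t=7: a0@(0,0) a1@(0,0) a2@(3,3) | pheromone: 7 0 0 0 / 0 0 0 0 / 0 0 0 0 / 0 0 0 3 / 0 0 0 0 / 0 0 0 0
t=8: a0@(0,0) a1@(0,0) a2@(3,3) | pheromone: 8 0 0 0 / 0 0 0 0 / 0 0 0 0 / 0 0 0 3 / 0 0 0 0 / 0 0 0 0

F...
....
....
...F
....
....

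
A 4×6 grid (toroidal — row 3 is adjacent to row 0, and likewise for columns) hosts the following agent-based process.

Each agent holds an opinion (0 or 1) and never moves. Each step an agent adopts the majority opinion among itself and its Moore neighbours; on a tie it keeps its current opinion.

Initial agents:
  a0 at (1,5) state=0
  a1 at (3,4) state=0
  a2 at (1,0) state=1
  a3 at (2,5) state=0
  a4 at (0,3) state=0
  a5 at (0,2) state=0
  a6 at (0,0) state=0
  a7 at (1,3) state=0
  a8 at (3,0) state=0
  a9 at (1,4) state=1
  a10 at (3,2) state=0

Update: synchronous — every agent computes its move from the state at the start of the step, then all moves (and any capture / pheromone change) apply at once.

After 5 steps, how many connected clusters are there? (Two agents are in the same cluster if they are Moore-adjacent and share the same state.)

1

t=1: a0@(1,5):0 a1@(3,4):0 a2@(1,0):0 a3@(2,5):0 a4@(0,3):0 a5@(0,2):0 a6@(0,0):0 a7@(1,3):0 a8@(3,0):0 a9@(1,4):0 a10@(3,2):0
t=2: (unchanged — steady state)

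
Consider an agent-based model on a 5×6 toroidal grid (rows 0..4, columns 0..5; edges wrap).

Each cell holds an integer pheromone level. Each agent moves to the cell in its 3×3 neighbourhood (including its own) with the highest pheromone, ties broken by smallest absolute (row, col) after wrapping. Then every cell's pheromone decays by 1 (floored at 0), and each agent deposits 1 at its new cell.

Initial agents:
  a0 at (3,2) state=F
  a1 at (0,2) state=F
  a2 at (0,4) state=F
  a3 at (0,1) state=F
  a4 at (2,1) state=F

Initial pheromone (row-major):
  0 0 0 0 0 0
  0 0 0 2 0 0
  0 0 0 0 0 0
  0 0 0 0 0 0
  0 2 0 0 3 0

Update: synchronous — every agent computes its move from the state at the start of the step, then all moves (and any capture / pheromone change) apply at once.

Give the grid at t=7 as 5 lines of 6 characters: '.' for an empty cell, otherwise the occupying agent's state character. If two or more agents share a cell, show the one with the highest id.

......
F..F..
......
......
.F..F.

t=1: a0@(4,1) a1@(1,3) a2@(4,4) a3@(4,1) a4@(1,0) | pheromone: 0 0 0 0 0 0 / 1 0 0 2 0 0 / 0 0 0 0 0 0 / 0 0 0 0 0 0 / 0 3 0 0 3 0
t=2: a0@(4,1) a1@(1,3) a2@(4,4) a3@(4,1) a4@(1,0) | pheromone: 0 0 0 0 0 0 / 1 0 0 2 0 0 / 0 0 0 0 0 0 / 0 0 0 0 0 0 / 0 4 0 0 3 0
t=3: a0@(4,1) a1@(1,3) a2@(4,4) a3@(4,1) a4@(1,0) | pheromone: 0 0 0 0 0 0 / 1 0 0 2 0 0 / 0 0 0 0 0 0 / 0 0 0 0 0 0 / 0 5 0 0 3 0
t=4: a0@(4,1) a1@(1,3) a2@(4,4) a3@(4,1) a4@(1,0) | pheromone: 0 0 0 0 0 0 / 1 0 0 2 0 0 / 0 0 0 0 0 0 / 0 0 0 0 0 0 / 0 6 0 0 3 0
t=5: a0@(4,1) a1@(1,3) a2@(4,4) a3@(4,1) a4@(1,0) | pheromone: 0 0 0 0 0 0 / 1 0 0 2 0 0 / 0 0 0 0 0 0 / 0 0 0 0 0 0 / 0 7 0 0 3 0
t=6: a0@(4,1) a1@(1,3) a2@(4,4) a3@(4,1) a4@(1,0) | pheromone: 0 0 0 0 0 0 / 1 0 0 2 0 0 / 0 0 0 0 0 0 / 0 0 0 0 0 0 / 0 8 0 0 3 0
t=7: a0@(4,1) a1@(1,3) a2@(4,4) a3@(4,1) a4@(1,0) | pheromone: 0 0 0 0 0 0 / 1 0 0 2 0 0 / 0 0 0 0 0 0 / 0 0 0 0 0 0 / 0 9 0 0 3 0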